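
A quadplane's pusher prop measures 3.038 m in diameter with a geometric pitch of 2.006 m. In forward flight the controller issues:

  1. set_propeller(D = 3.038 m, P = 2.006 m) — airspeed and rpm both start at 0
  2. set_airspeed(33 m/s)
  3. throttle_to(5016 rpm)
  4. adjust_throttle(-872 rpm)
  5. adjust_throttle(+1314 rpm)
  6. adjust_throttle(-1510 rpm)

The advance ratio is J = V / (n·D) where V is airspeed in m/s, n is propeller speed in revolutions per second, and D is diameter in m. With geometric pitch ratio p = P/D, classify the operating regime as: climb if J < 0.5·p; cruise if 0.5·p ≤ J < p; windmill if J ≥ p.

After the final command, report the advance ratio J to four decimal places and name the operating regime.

set_propeller: D = 3.038 m, P = 2.006 m (p = P/D = 0.660303); state ← (V=0, rpm=0)
set_airspeed(33): V ← 33 m/s
throttle_to(5016): rpm ← 5016
adjust_throttle(-872): rpm ← 5016 -872 = 4144
adjust_throttle(+1314): rpm ← 4144 +1314 = 5458
adjust_throttle(-1510): rpm ← 5458 -1510 = 3948
final state: V = 33 m/s, rpm = 3948 → n = rpm/60 = 65.800000 rev/s
J = V / (n·D) = 33 / (65.800000 × 3.038) = 0.165082
regime bands: climb J<0.3302 | cruise [0.3302, 0.6603) | windmill J≥0.6603
J = 0.1651 → climb

J = 0.1651, regime = climb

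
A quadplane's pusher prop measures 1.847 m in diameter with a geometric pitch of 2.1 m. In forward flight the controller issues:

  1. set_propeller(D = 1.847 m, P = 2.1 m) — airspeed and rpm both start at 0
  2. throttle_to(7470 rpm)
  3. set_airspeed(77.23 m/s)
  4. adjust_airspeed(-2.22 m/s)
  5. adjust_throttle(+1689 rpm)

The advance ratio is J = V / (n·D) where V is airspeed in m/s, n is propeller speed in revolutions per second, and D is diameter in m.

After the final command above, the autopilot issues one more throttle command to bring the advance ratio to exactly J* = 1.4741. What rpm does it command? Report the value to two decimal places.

set_propeller: D = 1.847 m, P = 2.1 m (p = P/D = 1.136979); state ← (V=0, rpm=0)
throttle_to(7470): rpm ← 7470
set_airspeed(77.23): V ← 77.23 m/s
adjust_airspeed(-2.22): V ← 77.23 -2.22 = 75.01 m/s
adjust_throttle(+1689): rpm ← 7470 +1689 = 9159
final state: V = 75.01 m/s, rpm = 9159 → n = rpm/60 = 152.650000 rev/s
target J* = 1.4741; solve J* = V/(n·D) for n: n = V/(J*·D) = 75.01/(1.4741 × 1.847) = 27.550236 rev/s
rpm = 60·n = 1653.014161

rpm = 1653.01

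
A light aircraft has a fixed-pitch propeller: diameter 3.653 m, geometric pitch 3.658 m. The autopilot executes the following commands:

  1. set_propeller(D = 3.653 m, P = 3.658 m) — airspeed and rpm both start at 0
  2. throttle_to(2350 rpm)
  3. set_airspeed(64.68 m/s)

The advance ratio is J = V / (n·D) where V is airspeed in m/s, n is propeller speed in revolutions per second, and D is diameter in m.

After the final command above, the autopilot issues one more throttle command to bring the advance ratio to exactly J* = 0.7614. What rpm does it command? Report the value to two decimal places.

rpm = 1395.27

set_propeller: D = 3.653 m, P = 3.658 m (p = P/D = 1.001369); state ← (V=0, rpm=0)
throttle_to(2350): rpm ← 2350
set_airspeed(64.68): V ← 64.68 m/s
final state: V = 64.68 m/s, rpm = 2350 → n = rpm/60 = 39.166667 rev/s
target J* = 0.7614; solve J* = V/(n·D) for n: n = V/(J*·D) = 64.68/(0.7614 × 3.653) = 23.254525 rev/s
rpm = 60·n = 1395.271479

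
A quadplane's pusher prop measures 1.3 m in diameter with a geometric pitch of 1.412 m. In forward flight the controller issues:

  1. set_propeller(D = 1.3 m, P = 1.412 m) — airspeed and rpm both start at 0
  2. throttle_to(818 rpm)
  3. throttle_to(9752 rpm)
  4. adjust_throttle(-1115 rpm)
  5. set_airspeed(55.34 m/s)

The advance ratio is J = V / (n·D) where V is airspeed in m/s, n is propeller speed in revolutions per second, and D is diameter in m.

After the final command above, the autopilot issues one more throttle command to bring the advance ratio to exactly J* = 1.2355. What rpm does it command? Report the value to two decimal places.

set_propeller: D = 1.3 m, P = 1.412 m (p = P/D = 1.086154); state ← (V=0, rpm=0)
throttle_to(818): rpm ← 818
throttle_to(9752): rpm ← 9752
adjust_throttle(-1115): rpm ← 9752 -1115 = 8637
set_airspeed(55.34): V ← 55.34 m/s
final state: V = 55.34 m/s, rpm = 8637 → n = rpm/60 = 143.950000 rev/s
target J* = 1.2355; solve J* = V/(n·D) for n: n = V/(J*·D) = 55.34/(1.2355 × 1.3) = 34.455063 rev/s
rpm = 60·n = 2067.303801

rpm = 2067.30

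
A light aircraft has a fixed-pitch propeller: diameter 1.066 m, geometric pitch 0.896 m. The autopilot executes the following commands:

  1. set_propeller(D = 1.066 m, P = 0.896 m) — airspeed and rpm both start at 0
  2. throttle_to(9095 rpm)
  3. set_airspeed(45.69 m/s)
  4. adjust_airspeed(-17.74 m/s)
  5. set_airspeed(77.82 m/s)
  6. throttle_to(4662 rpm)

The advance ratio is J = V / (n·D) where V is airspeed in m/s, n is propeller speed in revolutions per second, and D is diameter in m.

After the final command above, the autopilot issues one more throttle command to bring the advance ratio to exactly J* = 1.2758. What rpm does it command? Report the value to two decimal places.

rpm = 3433.23

set_propeller: D = 1.066 m, P = 0.896 m (p = P/D = 0.840525); state ← (V=0, rpm=0)
throttle_to(9095): rpm ← 9095
set_airspeed(45.69): V ← 45.69 m/s
adjust_airspeed(-17.74): V ← 45.69 -17.74 = 27.95 m/s
set_airspeed(77.82): V ← 77.82 m/s
throttle_to(4662): rpm ← 4662
final state: V = 77.82 m/s, rpm = 4662 → n = rpm/60 = 77.700000 rev/s
target J* = 1.2758; solve J* = V/(n·D) for n: n = V/(J*·D) = 77.82/(1.2758 × 1.066) = 57.220470 rev/s
rpm = 60·n = 3433.228226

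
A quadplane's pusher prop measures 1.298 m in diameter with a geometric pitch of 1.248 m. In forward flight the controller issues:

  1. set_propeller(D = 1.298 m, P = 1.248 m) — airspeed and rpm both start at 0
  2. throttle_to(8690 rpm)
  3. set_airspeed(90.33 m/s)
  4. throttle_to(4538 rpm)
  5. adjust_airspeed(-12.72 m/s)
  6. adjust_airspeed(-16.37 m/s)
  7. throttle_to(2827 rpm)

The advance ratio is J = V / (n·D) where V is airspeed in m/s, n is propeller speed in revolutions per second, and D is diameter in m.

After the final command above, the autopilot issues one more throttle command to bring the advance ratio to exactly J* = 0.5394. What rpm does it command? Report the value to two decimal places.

rpm = 5248.08

set_propeller: D = 1.298 m, P = 1.248 m (p = P/D = 0.961479); state ← (V=0, rpm=0)
throttle_to(8690): rpm ← 8690
set_airspeed(90.33): V ← 90.33 m/s
throttle_to(4538): rpm ← 4538
adjust_airspeed(-12.72): V ← 90.33 -12.72 = 77.61 m/s
adjust_airspeed(-16.37): V ← 77.61 -16.37 = 61.24 m/s
throttle_to(2827): rpm ← 2827
final state: V = 61.24 m/s, rpm = 2827 → n = rpm/60 = 47.116667 rev/s
target J* = 0.5394; solve J* = V/(n·D) for n: n = V/(J*·D) = 61.24/(0.5394 × 1.298) = 87.468071 rev/s
rpm = 60·n = 5248.084244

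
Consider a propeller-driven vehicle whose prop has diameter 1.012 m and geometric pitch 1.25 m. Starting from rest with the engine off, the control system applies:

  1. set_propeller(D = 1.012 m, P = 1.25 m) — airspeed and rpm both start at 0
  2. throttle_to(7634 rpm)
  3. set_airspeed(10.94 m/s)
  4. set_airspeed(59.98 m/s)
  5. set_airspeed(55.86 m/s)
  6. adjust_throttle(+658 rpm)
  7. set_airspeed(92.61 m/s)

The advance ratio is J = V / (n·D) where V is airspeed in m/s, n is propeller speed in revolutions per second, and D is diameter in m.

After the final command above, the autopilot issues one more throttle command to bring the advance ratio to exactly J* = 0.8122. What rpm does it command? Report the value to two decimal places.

rpm = 6760.29

set_propeller: D = 1.012 m, P = 1.25 m (p = P/D = 1.235178); state ← (V=0, rpm=0)
throttle_to(7634): rpm ← 7634
set_airspeed(10.94): V ← 10.94 m/s
set_airspeed(59.98): V ← 59.98 m/s
set_airspeed(55.86): V ← 55.86 m/s
adjust_throttle(+658): rpm ← 7634 +658 = 8292
set_airspeed(92.61): V ← 92.61 m/s
final state: V = 92.61 m/s, rpm = 8292 → n = rpm/60 = 138.200000 rev/s
target J* = 0.8122; solve J* = V/(n·D) for n: n = V/(J*·D) = 92.61/(0.8122 × 1.012) = 112.671581 rev/s
rpm = 60·n = 6760.294832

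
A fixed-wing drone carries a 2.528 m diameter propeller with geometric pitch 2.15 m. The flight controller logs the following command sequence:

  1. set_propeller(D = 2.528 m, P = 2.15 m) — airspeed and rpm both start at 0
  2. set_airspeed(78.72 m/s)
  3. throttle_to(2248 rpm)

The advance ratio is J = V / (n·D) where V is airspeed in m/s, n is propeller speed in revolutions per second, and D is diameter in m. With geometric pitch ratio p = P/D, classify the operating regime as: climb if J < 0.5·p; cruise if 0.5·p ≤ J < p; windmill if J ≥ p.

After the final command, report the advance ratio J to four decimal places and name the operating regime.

J = 0.8311, regime = cruise

set_propeller: D = 2.528 m, P = 2.15 m (p = P/D = 0.850475); state ← (V=0, rpm=0)
set_airspeed(78.72): V ← 78.72 m/s
throttle_to(2248): rpm ← 2248
final state: V = 78.72 m/s, rpm = 2248 → n = rpm/60 = 37.466667 rev/s
J = V / (n·D) = 78.72 / (37.466667 × 2.528) = 0.831119
regime bands: climb J<0.4252 | cruise [0.4252, 0.8505) | windmill J≥0.8505
J = 0.8311 → cruise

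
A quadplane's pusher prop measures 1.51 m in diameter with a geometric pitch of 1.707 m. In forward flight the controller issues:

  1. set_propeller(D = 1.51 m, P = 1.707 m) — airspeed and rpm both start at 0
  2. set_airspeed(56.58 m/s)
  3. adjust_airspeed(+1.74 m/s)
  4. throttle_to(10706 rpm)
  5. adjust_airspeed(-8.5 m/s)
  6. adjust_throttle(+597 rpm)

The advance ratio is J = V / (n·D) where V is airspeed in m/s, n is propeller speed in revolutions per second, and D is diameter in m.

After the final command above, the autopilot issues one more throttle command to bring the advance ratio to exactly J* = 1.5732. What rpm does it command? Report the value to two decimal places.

rpm = 1258.33

set_propeller: D = 1.51 m, P = 1.707 m (p = P/D = 1.130464); state ← (V=0, rpm=0)
set_airspeed(56.58): V ← 56.58 m/s
adjust_airspeed(+1.74): V ← 56.58 +1.74 = 58.32 m/s
throttle_to(10706): rpm ← 10706
adjust_airspeed(-8.5): V ← 58.32 -8.5 = 49.82 m/s
adjust_throttle(+597): rpm ← 10706 +597 = 11303
final state: V = 49.82 m/s, rpm = 11303 → n = rpm/60 = 188.383333 rev/s
target J* = 1.5732; solve J* = V/(n·D) for n: n = V/(J*·D) = 49.82/(1.5732 × 1.51) = 20.972144 rev/s
rpm = 60·n = 1258.328661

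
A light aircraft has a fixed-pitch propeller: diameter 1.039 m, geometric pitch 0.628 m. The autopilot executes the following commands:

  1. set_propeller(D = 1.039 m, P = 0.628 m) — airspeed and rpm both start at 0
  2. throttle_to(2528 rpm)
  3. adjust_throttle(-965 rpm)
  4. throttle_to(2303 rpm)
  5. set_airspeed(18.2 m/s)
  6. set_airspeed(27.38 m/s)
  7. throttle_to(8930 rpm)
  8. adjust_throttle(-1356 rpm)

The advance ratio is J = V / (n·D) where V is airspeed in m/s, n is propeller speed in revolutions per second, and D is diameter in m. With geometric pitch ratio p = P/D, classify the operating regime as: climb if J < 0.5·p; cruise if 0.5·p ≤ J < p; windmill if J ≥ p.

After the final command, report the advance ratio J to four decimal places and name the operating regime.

J = 0.2088, regime = climb

set_propeller: D = 1.039 m, P = 0.628 m (p = P/D = 0.604427); state ← (V=0, rpm=0)
throttle_to(2528): rpm ← 2528
adjust_throttle(-965): rpm ← 2528 -965 = 1563
throttle_to(2303): rpm ← 2303
set_airspeed(18.2): V ← 18.2 m/s
set_airspeed(27.38): V ← 27.38 m/s
throttle_to(8930): rpm ← 8930
adjust_throttle(-1356): rpm ← 8930 -1356 = 7574
final state: V = 27.38 m/s, rpm = 7574 → n = rpm/60 = 126.233333 rev/s
J = V / (n·D) = 27.38 / (126.233333 × 1.039) = 0.208758
regime bands: climb J<0.3022 | cruise [0.3022, 0.6044) | windmill J≥0.6044
J = 0.2088 → climb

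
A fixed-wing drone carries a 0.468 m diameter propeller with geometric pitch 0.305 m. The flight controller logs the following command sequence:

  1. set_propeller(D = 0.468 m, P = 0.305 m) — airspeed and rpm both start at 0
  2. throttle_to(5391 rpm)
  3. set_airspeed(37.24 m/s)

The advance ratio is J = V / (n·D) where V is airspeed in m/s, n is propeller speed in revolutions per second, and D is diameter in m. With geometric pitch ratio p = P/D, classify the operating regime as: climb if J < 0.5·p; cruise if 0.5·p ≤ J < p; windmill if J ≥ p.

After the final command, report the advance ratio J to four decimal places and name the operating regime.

set_propeller: D = 0.468 m, P = 0.305 m (p = P/D = 0.651709); state ← (V=0, rpm=0)
throttle_to(5391): rpm ← 5391
set_airspeed(37.24): V ← 37.24 m/s
final state: V = 37.24 m/s, rpm = 5391 → n = rpm/60 = 89.850000 rev/s
J = V / (n·D) = 37.24 / (89.850000 × 0.468) = 0.885617
regime bands: climb J<0.3259 | cruise [0.3259, 0.6517) | windmill J≥0.6517
J = 0.8856 → windmill

J = 0.8856, regime = windmill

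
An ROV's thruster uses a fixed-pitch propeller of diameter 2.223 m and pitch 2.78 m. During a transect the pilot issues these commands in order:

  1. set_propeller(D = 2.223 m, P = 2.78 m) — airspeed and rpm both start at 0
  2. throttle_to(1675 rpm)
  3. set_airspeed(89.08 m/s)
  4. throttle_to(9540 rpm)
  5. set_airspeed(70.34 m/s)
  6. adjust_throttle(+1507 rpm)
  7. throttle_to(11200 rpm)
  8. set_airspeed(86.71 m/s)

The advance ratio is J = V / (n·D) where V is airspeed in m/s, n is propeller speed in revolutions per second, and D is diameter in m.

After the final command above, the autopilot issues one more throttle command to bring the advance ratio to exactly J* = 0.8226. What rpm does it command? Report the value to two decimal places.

rpm = 2845.07

set_propeller: D = 2.223 m, P = 2.78 m (p = P/D = 1.250562); state ← (V=0, rpm=0)
throttle_to(1675): rpm ← 1675
set_airspeed(89.08): V ← 89.08 m/s
throttle_to(9540): rpm ← 9540
set_airspeed(70.34): V ← 70.34 m/s
adjust_throttle(+1507): rpm ← 9540 +1507 = 11047
throttle_to(11200): rpm ← 11200
set_airspeed(86.71): V ← 86.71 m/s
final state: V = 86.71 m/s, rpm = 11200 → n = rpm/60 = 186.666667 rev/s
target J* = 0.8226; solve J* = V/(n·D) for n: n = V/(J*·D) = 86.71/(0.8226 × 2.223) = 47.417758 rev/s
rpm = 60·n = 2845.065496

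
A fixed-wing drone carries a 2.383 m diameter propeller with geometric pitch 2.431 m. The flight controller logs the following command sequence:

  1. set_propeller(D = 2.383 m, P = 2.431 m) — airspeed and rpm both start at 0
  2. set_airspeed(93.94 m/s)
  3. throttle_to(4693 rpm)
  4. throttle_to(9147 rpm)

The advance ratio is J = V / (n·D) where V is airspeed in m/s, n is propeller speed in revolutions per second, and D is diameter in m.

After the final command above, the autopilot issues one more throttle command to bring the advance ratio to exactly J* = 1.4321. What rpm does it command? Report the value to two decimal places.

rpm = 1651.60

set_propeller: D = 2.383 m, P = 2.431 m (p = P/D = 1.020143); state ← (V=0, rpm=0)
set_airspeed(93.94): V ← 93.94 m/s
throttle_to(4693): rpm ← 4693
throttle_to(9147): rpm ← 9147
final state: V = 93.94 m/s, rpm = 9147 → n = rpm/60 = 152.450000 rev/s
target J* = 1.4321; solve J* = V/(n·D) for n: n = V/(J*·D) = 93.94/(1.4321 × 2.383) = 27.526638 rev/s
rpm = 60·n = 1651.598269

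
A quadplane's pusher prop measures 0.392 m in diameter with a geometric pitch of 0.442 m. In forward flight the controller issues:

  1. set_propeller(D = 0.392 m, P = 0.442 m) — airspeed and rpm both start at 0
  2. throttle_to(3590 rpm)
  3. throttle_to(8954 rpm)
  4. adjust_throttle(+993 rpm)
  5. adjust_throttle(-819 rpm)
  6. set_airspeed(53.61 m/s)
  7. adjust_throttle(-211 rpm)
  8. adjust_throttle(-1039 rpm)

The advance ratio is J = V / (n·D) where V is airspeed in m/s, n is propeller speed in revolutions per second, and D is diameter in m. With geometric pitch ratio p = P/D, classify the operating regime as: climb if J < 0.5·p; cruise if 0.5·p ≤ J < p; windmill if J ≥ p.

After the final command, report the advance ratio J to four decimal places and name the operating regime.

set_propeller: D = 0.392 m, P = 0.442 m (p = P/D = 1.127551); state ← (V=0, rpm=0)
throttle_to(3590): rpm ← 3590
throttle_to(8954): rpm ← 8954
adjust_throttle(+993): rpm ← 8954 +993 = 9947
adjust_throttle(-819): rpm ← 9947 -819 = 9128
set_airspeed(53.61): V ← 53.61 m/s
adjust_throttle(-211): rpm ← 9128 -211 = 8917
adjust_throttle(-1039): rpm ← 8917 -1039 = 7878
final state: V = 53.61 m/s, rpm = 7878 → n = rpm/60 = 131.300000 rev/s
J = V / (n·D) = 53.61 / (131.300000 × 0.392) = 1.041586
regime bands: climb J<0.5638 | cruise [0.5638, 1.1276) | windmill J≥1.1276
J = 1.0416 → cruise

J = 1.0416, regime = cruise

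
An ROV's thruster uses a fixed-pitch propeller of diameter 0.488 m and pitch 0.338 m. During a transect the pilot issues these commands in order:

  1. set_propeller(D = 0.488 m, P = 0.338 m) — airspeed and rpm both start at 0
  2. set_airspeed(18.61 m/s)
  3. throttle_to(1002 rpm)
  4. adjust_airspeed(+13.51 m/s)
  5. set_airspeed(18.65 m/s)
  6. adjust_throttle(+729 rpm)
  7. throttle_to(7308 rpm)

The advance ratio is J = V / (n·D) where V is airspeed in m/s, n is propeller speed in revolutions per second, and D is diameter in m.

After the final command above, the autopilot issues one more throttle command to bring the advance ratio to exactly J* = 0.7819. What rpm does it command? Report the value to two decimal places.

set_propeller: D = 0.488 m, P = 0.338 m (p = P/D = 0.692623); state ← (V=0, rpm=0)
set_airspeed(18.61): V ← 18.61 m/s
throttle_to(1002): rpm ← 1002
adjust_airspeed(+13.51): V ← 18.61 +13.51 = 32.12 m/s
set_airspeed(18.65): V ← 18.65 m/s
adjust_throttle(+729): rpm ← 1002 +729 = 1731
throttle_to(7308): rpm ← 7308
final state: V = 18.65 m/s, rpm = 7308 → n = rpm/60 = 121.800000 rev/s
target J* = 0.7819; solve J* = V/(n·D) for n: n = V/(J*·D) = 18.65/(0.7819 × 0.488) = 48.877367 rev/s
rpm = 60·n = 2932.642009

rpm = 2932.64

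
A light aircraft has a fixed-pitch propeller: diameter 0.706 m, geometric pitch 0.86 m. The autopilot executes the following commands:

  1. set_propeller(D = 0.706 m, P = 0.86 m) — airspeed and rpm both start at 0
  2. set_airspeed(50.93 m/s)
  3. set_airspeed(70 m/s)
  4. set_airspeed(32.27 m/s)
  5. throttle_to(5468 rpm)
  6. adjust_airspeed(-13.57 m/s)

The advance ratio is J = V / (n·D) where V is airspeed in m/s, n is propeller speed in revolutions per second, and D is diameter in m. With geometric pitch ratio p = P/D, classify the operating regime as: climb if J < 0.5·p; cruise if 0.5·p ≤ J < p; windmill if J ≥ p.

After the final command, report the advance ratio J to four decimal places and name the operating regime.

J = 0.2906, regime = climb

set_propeller: D = 0.706 m, P = 0.86 m (p = P/D = 1.218130); state ← (V=0, rpm=0)
set_airspeed(50.93): V ← 50.93 m/s
set_airspeed(70): V ← 70 m/s
set_airspeed(32.27): V ← 32.27 m/s
throttle_to(5468): rpm ← 5468
adjust_airspeed(-13.57): V ← 32.27 -13.57 = 18.7 m/s
final state: V = 18.7 m/s, rpm = 5468 → n = rpm/60 = 91.133333 rev/s
J = V / (n·D) = 18.7 / (91.133333 × 0.706) = 0.290643
regime bands: climb J<0.6091 | cruise [0.6091, 1.2181) | windmill J≥1.2181
J = 0.2906 → climb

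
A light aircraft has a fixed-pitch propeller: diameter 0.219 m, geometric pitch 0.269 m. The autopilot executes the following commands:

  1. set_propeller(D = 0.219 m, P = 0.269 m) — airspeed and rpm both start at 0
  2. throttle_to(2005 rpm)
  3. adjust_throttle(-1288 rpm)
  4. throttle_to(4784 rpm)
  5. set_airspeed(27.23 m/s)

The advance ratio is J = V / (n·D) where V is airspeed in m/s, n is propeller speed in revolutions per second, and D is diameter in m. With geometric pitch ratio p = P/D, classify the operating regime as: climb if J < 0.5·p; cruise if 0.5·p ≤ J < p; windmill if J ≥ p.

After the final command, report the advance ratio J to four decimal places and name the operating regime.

set_propeller: D = 0.219 m, P = 0.269 m (p = P/D = 1.228311); state ← (V=0, rpm=0)
throttle_to(2005): rpm ← 2005
adjust_throttle(-1288): rpm ← 2005 -1288 = 717
throttle_to(4784): rpm ← 4784
set_airspeed(27.23): V ← 27.23 m/s
final state: V = 27.23 m/s, rpm = 4784 → n = rpm/60 = 79.733333 rev/s
J = V / (n·D) = 27.23 / (79.733333 × 0.219) = 1.559422
regime bands: climb J<0.6142 | cruise [0.6142, 1.2283) | windmill J≥1.2283
J = 1.5594 → windmill

J = 1.5594, regime = windmill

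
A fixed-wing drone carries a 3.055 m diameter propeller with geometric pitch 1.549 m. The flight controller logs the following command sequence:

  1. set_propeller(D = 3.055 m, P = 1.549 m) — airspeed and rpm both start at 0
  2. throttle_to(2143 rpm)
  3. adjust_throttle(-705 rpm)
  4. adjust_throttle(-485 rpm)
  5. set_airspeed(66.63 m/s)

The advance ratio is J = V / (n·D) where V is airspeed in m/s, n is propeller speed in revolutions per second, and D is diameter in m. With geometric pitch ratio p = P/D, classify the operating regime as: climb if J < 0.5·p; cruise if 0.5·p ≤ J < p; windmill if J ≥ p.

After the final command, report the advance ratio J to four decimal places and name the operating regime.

J = 1.3731, regime = windmill

set_propeller: D = 3.055 m, P = 1.549 m (p = P/D = 0.507038); state ← (V=0, rpm=0)
throttle_to(2143): rpm ← 2143
adjust_throttle(-705): rpm ← 2143 -705 = 1438
adjust_throttle(-485): rpm ← 1438 -485 = 953
set_airspeed(66.63): V ← 66.63 m/s
final state: V = 66.63 m/s, rpm = 953 → n = rpm/60 = 15.883333 rev/s
J = V / (n·D) = 66.63 / (15.883333 × 3.055) = 1.373147
regime bands: climb J<0.2535 | cruise [0.2535, 0.5070) | windmill J≥0.5070
J = 1.3731 → windmill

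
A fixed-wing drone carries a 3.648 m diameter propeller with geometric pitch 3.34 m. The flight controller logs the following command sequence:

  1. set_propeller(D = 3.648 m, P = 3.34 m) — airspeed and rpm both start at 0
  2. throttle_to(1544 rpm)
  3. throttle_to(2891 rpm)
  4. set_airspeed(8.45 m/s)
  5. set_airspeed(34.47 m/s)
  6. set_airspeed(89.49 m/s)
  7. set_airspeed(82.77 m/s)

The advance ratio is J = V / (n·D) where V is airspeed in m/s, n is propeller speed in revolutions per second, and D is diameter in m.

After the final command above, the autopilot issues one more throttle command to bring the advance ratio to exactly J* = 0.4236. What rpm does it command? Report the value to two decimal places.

rpm = 3213.76

set_propeller: D = 3.648 m, P = 3.34 m (p = P/D = 0.915570); state ← (V=0, rpm=0)
throttle_to(1544): rpm ← 1544
throttle_to(2891): rpm ← 2891
set_airspeed(8.45): V ← 8.45 m/s
set_airspeed(34.47): V ← 34.47 m/s
set_airspeed(89.49): V ← 89.49 m/s
set_airspeed(82.77): V ← 82.77 m/s
final state: V = 82.77 m/s, rpm = 2891 → n = rpm/60 = 48.183333 rev/s
target J* = 0.4236; solve J* = V/(n·D) for n: n = V/(J*·D) = 82.77/(0.4236 × 3.648) = 53.562665 rev/s
rpm = 60·n = 3213.759878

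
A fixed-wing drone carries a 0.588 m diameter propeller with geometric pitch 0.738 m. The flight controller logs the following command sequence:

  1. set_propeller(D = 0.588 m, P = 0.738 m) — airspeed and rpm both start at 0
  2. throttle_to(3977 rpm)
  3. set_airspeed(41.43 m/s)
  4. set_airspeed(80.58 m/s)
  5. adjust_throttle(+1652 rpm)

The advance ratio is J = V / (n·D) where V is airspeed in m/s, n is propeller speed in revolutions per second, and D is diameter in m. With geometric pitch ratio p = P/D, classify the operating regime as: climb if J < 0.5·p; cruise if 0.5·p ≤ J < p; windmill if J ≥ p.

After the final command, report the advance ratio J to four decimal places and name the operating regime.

set_propeller: D = 0.588 m, P = 0.738 m (p = P/D = 1.255102); state ← (V=0, rpm=0)
throttle_to(3977): rpm ← 3977
set_airspeed(41.43): V ← 41.43 m/s
set_airspeed(80.58): V ← 80.58 m/s
adjust_throttle(+1652): rpm ← 3977 +1652 = 5629
final state: V = 80.58 m/s, rpm = 5629 → n = rpm/60 = 93.816667 rev/s
J = V / (n·D) = 80.58 / (93.816667 × 0.588) = 1.460730
regime bands: climb J<0.6276 | cruise [0.6276, 1.2551) | windmill J≥1.2551
J = 1.4607 → windmill

J = 1.4607, regime = windmill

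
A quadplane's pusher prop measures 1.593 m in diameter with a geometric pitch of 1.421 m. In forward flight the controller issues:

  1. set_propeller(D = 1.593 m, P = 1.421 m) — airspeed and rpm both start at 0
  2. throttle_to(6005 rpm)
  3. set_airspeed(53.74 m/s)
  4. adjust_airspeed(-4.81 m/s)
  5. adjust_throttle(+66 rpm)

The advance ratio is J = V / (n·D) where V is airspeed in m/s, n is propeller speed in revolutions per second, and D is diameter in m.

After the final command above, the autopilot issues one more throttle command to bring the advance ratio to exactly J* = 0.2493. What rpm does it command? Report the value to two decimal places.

rpm = 7392.45

set_propeller: D = 1.593 m, P = 1.421 m (p = P/D = 0.892028); state ← (V=0, rpm=0)
throttle_to(6005): rpm ← 6005
set_airspeed(53.74): V ← 53.74 m/s
adjust_airspeed(-4.81): V ← 53.74 -4.81 = 48.93 m/s
adjust_throttle(+66): rpm ← 6005 +66 = 6071
final state: V = 48.93 m/s, rpm = 6071 → n = rpm/60 = 101.183333 rev/s
target J* = 0.2493; solve J* = V/(n·D) for n: n = V/(J*·D) = 48.93/(0.2493 × 1.593) = 123.207505 rev/s
rpm = 60·n = 7392.450273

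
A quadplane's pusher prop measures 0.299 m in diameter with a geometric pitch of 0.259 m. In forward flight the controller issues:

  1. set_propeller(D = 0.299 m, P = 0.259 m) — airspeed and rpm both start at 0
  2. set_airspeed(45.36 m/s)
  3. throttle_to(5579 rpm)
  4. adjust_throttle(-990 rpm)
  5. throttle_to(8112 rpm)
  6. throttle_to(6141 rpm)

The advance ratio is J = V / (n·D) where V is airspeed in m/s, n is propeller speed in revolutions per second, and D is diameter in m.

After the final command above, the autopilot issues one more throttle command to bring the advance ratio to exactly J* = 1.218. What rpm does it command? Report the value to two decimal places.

rpm = 7473.19

set_propeller: D = 0.299 m, P = 0.259 m (p = P/D = 0.866221); state ← (V=0, rpm=0)
set_airspeed(45.36): V ← 45.36 m/s
throttle_to(5579): rpm ← 5579
adjust_throttle(-990): rpm ← 5579 -990 = 4589
throttle_to(8112): rpm ← 8112
throttle_to(6141): rpm ← 6141
final state: V = 45.36 m/s, rpm = 6141 → n = rpm/60 = 102.350000 rev/s
target J* = 1.218; solve J* = V/(n·D) for n: n = V/(J*·D) = 45.36/(1.218 × 0.299) = 124.553108 rev/s
rpm = 60·n = 7473.186484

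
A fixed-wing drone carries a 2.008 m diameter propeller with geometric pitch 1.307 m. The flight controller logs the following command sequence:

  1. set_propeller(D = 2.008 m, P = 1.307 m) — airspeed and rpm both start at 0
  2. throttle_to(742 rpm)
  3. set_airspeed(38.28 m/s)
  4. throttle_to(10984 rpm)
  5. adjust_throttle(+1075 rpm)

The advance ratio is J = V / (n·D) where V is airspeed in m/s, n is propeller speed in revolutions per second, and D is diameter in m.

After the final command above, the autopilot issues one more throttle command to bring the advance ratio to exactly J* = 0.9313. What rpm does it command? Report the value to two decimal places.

rpm = 1228.20

set_propeller: D = 2.008 m, P = 1.307 m (p = P/D = 0.650896); state ← (V=0, rpm=0)
throttle_to(742): rpm ← 742
set_airspeed(38.28): V ← 38.28 m/s
throttle_to(10984): rpm ← 10984
adjust_throttle(+1075): rpm ← 10984 +1075 = 12059
final state: V = 38.28 m/s, rpm = 12059 → n = rpm/60 = 200.983333 rev/s
target J* = 0.9313; solve J* = V/(n·D) for n: n = V/(J*·D) = 38.28/(0.9313 × 2.008) = 20.470037 rev/s
rpm = 60·n = 1228.202192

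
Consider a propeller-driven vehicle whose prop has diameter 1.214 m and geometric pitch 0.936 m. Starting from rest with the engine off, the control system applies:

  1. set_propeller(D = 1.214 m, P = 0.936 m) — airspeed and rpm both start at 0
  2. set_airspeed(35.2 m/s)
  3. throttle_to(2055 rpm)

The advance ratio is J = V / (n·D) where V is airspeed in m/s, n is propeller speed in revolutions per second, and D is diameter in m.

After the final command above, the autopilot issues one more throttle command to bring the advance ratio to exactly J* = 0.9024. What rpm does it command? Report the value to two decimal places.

rpm = 1927.86

set_propeller: D = 1.214 m, P = 0.936 m (p = P/D = 0.771005); state ← (V=0, rpm=0)
set_airspeed(35.2): V ← 35.2 m/s
throttle_to(2055): rpm ← 2055
final state: V = 35.2 m/s, rpm = 2055 → n = rpm/60 = 34.250000 rev/s
target J* = 0.9024; solve J* = V/(n·D) for n: n = V/(J*·D) = 35.2/(0.9024 × 1.214) = 32.131048 rev/s
rpm = 60·n = 1927.862876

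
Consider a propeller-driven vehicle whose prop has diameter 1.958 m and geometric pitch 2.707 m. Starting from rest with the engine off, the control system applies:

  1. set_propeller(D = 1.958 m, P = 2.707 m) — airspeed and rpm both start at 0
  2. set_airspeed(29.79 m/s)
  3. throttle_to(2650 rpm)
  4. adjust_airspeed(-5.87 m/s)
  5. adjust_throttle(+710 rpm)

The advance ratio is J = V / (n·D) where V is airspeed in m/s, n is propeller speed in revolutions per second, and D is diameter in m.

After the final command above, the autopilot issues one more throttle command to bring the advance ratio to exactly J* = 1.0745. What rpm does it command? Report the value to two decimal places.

rpm = 682.17

set_propeller: D = 1.958 m, P = 2.707 m (p = P/D = 1.382533); state ← (V=0, rpm=0)
set_airspeed(29.79): V ← 29.79 m/s
throttle_to(2650): rpm ← 2650
adjust_airspeed(-5.87): V ← 29.79 -5.87 = 23.92 m/s
adjust_throttle(+710): rpm ← 2650 +710 = 3360
final state: V = 23.92 m/s, rpm = 3360 → n = rpm/60 = 56.000000 rev/s
target J* = 1.0745; solve J* = V/(n·D) for n: n = V/(J*·D) = 23.92/(1.0745 × 1.958) = 11.369518 rev/s
rpm = 60·n = 682.171103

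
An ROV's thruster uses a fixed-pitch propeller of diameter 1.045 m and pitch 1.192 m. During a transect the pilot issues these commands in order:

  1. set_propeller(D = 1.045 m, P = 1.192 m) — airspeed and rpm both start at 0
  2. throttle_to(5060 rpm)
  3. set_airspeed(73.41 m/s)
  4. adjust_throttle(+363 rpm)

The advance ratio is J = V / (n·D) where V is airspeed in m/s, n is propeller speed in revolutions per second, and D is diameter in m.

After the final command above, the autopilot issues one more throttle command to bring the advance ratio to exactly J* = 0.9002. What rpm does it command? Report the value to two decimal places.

rpm = 4682.21

set_propeller: D = 1.045 m, P = 1.192 m (p = P/D = 1.140670); state ← (V=0, rpm=0)
throttle_to(5060): rpm ← 5060
set_airspeed(73.41): V ← 73.41 m/s
adjust_throttle(+363): rpm ← 5060 +363 = 5423
final state: V = 73.41 m/s, rpm = 5423 → n = rpm/60 = 90.383333 rev/s
target J* = 0.9002; solve J* = V/(n·D) for n: n = V/(J*·D) = 73.41/(0.9002 × 1.045) = 78.036885 rev/s
rpm = 60·n = 4682.213097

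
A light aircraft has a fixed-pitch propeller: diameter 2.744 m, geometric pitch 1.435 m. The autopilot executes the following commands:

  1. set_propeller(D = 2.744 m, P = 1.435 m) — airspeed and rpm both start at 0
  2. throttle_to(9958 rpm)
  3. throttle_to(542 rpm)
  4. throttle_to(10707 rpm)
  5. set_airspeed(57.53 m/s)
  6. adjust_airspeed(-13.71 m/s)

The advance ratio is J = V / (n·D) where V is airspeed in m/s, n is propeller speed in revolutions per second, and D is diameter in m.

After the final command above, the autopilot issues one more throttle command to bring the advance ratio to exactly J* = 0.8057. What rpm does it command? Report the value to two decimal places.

set_propeller: D = 2.744 m, P = 1.435 m (p = P/D = 0.522959); state ← (V=0, rpm=0)
throttle_to(9958): rpm ← 9958
throttle_to(542): rpm ← 542
throttle_to(10707): rpm ← 10707
set_airspeed(57.53): V ← 57.53 m/s
adjust_airspeed(-13.71): V ← 57.53 -13.71 = 43.82 m/s
final state: V = 43.82 m/s, rpm = 10707 → n = rpm/60 = 178.450000 rev/s
target J* = 0.8057; solve J* = V/(n·D) for n: n = V/(J*·D) = 43.82/(0.8057 × 2.744) = 19.820514 rev/s
rpm = 60·n = 1189.230812

rpm = 1189.23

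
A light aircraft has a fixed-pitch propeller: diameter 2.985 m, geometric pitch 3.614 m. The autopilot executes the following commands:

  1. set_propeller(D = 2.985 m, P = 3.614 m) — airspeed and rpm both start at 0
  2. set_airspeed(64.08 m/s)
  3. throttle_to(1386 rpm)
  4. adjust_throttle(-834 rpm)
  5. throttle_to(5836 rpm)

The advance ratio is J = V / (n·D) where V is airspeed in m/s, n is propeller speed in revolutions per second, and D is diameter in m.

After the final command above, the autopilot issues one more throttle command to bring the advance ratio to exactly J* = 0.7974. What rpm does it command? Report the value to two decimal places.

set_propeller: D = 2.985 m, P = 3.614 m (p = P/D = 1.210720); state ← (V=0, rpm=0)
set_airspeed(64.08): V ← 64.08 m/s
throttle_to(1386): rpm ← 1386
adjust_throttle(-834): rpm ← 1386 -834 = 552
throttle_to(5836): rpm ← 5836
final state: V = 64.08 m/s, rpm = 5836 → n = rpm/60 = 97.266667 rev/s
target J* = 0.7974; solve J* = V/(n·D) for n: n = V/(J*·D) = 64.08/(0.7974 × 2.985) = 26.921666 rev/s
rpm = 60·n = 1615.299976

rpm = 1615.30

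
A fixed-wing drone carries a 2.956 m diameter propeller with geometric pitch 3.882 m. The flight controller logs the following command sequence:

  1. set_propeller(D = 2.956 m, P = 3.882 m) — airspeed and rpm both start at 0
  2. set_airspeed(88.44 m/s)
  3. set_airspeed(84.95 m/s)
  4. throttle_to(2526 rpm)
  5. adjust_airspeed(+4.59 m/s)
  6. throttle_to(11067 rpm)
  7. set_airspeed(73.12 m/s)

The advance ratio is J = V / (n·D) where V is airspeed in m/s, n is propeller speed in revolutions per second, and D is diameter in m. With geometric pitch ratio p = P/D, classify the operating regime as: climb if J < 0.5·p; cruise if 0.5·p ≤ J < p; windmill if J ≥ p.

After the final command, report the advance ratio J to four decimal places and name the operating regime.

set_propeller: D = 2.956 m, P = 3.882 m (p = P/D = 1.313261); state ← (V=0, rpm=0)
set_airspeed(88.44): V ← 88.44 m/s
set_airspeed(84.95): V ← 84.95 m/s
throttle_to(2526): rpm ← 2526
adjust_airspeed(+4.59): V ← 84.95 +4.59 = 89.54 m/s
throttle_to(11067): rpm ← 11067
set_airspeed(73.12): V ← 73.12 m/s
final state: V = 73.12 m/s, rpm = 11067 → n = rpm/60 = 184.450000 rev/s
J = V / (n·D) = 73.12 / (184.450000 × 2.956) = 0.134108
regime bands: climb J<0.6566 | cruise [0.6566, 1.3133) | windmill J≥1.3133
J = 0.1341 → climb

J = 0.1341, regime = climb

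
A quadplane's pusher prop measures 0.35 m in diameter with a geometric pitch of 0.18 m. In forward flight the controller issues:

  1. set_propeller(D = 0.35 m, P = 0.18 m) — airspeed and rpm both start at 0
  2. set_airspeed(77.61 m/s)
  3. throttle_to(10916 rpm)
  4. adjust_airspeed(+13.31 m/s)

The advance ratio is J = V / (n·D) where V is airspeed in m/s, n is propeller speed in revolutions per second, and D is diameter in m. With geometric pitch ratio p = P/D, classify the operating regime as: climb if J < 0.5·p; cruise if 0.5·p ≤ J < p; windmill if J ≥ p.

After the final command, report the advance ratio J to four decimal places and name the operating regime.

J = 1.4278, regime = windmill

set_propeller: D = 0.35 m, P = 0.18 m (p = P/D = 0.514286); state ← (V=0, rpm=0)
set_airspeed(77.61): V ← 77.61 m/s
throttle_to(10916): rpm ← 10916
adjust_airspeed(+13.31): V ← 77.61 +13.31 = 90.92 m/s
final state: V = 90.92 m/s, rpm = 10916 → n = rpm/60 = 181.933333 rev/s
J = V / (n·D) = 90.92 / (181.933333 × 0.35) = 1.427839
regime bands: climb J<0.2571 | cruise [0.2571, 0.5143) | windmill J≥0.5143
J = 1.4278 → windmill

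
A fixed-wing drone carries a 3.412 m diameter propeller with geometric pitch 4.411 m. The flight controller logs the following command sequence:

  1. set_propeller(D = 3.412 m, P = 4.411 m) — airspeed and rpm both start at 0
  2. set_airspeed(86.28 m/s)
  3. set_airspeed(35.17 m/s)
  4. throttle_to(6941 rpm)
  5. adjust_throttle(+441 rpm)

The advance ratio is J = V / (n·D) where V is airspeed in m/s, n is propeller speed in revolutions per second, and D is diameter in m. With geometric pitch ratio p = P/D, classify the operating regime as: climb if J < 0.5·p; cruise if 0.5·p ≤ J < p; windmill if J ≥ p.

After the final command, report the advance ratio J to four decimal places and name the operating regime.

set_propeller: D = 3.412 m, P = 4.411 m (p = P/D = 1.292790); state ← (V=0, rpm=0)
set_airspeed(86.28): V ← 86.28 m/s
set_airspeed(35.17): V ← 35.17 m/s
throttle_to(6941): rpm ← 6941
adjust_throttle(+441): rpm ← 6941 +441 = 7382
final state: V = 35.17 m/s, rpm = 7382 → n = rpm/60 = 123.033333 rev/s
J = V / (n·D) = 35.17 / (123.033333 × 3.412) = 0.083780
regime bands: climb J<0.6464 | cruise [0.6464, 1.2928) | windmill J≥1.2928
J = 0.0838 → climb

J = 0.0838, regime = climb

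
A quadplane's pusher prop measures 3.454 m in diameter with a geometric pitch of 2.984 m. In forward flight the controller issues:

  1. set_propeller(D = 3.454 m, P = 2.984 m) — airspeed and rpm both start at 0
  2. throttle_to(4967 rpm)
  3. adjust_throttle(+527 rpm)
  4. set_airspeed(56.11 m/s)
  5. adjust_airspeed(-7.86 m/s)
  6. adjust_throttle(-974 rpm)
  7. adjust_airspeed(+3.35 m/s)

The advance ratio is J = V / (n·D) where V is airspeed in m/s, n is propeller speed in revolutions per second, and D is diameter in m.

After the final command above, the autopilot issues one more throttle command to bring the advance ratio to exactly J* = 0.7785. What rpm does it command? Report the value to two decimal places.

set_propeller: D = 3.454 m, P = 2.984 m (p = P/D = 0.863926); state ← (V=0, rpm=0)
throttle_to(4967): rpm ← 4967
adjust_throttle(+527): rpm ← 4967 +527 = 5494
set_airspeed(56.11): V ← 56.11 m/s
adjust_airspeed(-7.86): V ← 56.11 -7.86 = 48.25 m/s
adjust_throttle(-974): rpm ← 5494 -974 = 4520
adjust_airspeed(+3.35): V ← 48.25 +3.35 = 51.6 m/s
final state: V = 51.6 m/s, rpm = 4520 → n = rpm/60 = 75.333333 rev/s
target J* = 0.7785; solve J* = V/(n·D) for n: n = V/(J*·D) = 51.6/(0.7785 × 3.454) = 19.189725 rev/s
rpm = 60·n = 1151.383501

rpm = 1151.38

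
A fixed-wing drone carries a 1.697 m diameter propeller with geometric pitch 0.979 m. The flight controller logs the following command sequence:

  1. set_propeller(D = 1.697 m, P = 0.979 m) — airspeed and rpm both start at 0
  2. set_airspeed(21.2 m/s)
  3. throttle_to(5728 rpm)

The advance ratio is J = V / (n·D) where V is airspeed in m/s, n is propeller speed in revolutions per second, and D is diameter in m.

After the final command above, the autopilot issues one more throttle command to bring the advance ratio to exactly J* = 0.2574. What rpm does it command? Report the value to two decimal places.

set_propeller: D = 1.697 m, P = 0.979 m (p = P/D = 0.576900); state ← (V=0, rpm=0)
set_airspeed(21.2): V ← 21.2 m/s
throttle_to(5728): rpm ← 5728
final state: V = 21.2 m/s, rpm = 5728 → n = rpm/60 = 95.466667 rev/s
target J* = 0.2574; solve J* = V/(n·D) for n: n = V/(J*·D) = 21.2/(0.2574 × 1.697) = 48.533932 rev/s
rpm = 60·n = 2912.035911

rpm = 2912.04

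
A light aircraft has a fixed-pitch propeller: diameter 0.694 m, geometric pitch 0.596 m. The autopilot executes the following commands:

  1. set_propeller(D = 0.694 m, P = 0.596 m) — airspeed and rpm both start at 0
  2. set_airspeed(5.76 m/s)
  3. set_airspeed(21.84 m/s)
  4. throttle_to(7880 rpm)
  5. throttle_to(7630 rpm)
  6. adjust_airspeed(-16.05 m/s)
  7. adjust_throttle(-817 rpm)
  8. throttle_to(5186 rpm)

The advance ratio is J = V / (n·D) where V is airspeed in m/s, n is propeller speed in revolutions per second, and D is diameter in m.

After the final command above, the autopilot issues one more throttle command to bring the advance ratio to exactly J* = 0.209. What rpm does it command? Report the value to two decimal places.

set_propeller: D = 0.694 m, P = 0.596 m (p = P/D = 0.858790); state ← (V=0, rpm=0)
set_airspeed(5.76): V ← 5.76 m/s
set_airspeed(21.84): V ← 21.84 m/s
throttle_to(7880): rpm ← 7880
throttle_to(7630): rpm ← 7630
adjust_airspeed(-16.05): V ← 21.84 -16.05 = 5.79 m/s
adjust_throttle(-817): rpm ← 7630 -817 = 6813
throttle_to(5186): rpm ← 5186
final state: V = 5.79 m/s, rpm = 5186 → n = rpm/60 = 86.433333 rev/s
target J* = 0.209; solve J* = V/(n·D) for n: n = V/(J*·D) = 5.79/(0.209 × 0.694) = 39.918371 rev/s
rpm = 60·n = 2395.102243

rpm = 2395.10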